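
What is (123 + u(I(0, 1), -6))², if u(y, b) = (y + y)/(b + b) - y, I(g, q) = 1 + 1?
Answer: 131044/9 ≈ 14560.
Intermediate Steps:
I(g, q) = 2
u(y, b) = -y + y/b (u(y, b) = (2*y)/((2*b)) - y = (2*y)*(1/(2*b)) - y = y/b - y = -y + y/b)
(123 + u(I(0, 1), -6))² = (123 + (-1*2 + 2/(-6)))² = (123 + (-2 + 2*(-⅙)))² = (123 + (-2 - ⅓))² = (123 - 7/3)² = (362/3)² = 131044/9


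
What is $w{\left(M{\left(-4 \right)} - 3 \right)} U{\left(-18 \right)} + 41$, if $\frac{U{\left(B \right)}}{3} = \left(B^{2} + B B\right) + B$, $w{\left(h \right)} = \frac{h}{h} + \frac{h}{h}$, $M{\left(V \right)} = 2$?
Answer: $3821$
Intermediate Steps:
$w{\left(h \right)} = 2$ ($w{\left(h \right)} = 1 + 1 = 2$)
$U{\left(B \right)} = 3 B + 6 B^{2}$ ($U{\left(B \right)} = 3 \left(\left(B^{2} + B B\right) + B\right) = 3 \left(\left(B^{2} + B^{2}\right) + B\right) = 3 \left(2 B^{2} + B\right) = 3 \left(B + 2 B^{2}\right) = 3 B + 6 B^{2}$)
$w{\left(M{\left(-4 \right)} - 3 \right)} U{\left(-18 \right)} + 41 = 2 \cdot 3 \left(-18\right) \left(1 + 2 \left(-18\right)\right) + 41 = 2 \cdot 3 \left(-18\right) \left(1 - 36\right) + 41 = 2 \cdot 3 \left(-18\right) \left(-35\right) + 41 = 2 \cdot 1890 + 41 = 3780 + 41 = 3821$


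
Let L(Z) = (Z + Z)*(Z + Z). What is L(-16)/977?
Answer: 1024/977 ≈ 1.0481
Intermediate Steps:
L(Z) = 4*Z² (L(Z) = (2*Z)*(2*Z) = 4*Z²)
L(-16)/977 = (4*(-16)²)/977 = (4*256)*(1/977) = 1024*(1/977) = 1024/977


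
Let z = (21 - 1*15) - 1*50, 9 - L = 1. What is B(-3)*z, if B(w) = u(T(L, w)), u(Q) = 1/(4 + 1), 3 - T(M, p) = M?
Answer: -44/5 ≈ -8.8000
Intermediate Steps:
L = 8 (L = 9 - 1*1 = 9 - 1 = 8)
T(M, p) = 3 - M
u(Q) = 1/5
B(w) = 1/5
z = -44 (z = (21 - 15) - 50 = 6 - 50 = -44)
B(-3)*z = (1/5)*(-44) = -44/5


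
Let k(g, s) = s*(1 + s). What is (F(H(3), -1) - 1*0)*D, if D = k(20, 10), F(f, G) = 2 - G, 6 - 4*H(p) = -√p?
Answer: 330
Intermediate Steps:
H(p) = 3/2 + √p/4 (H(p) = 3/2 - (-1)*√p/4 = 3/2 + √p/4)
D = 110 (D = 10*(1 + 10) = 10*11 = 110)
(F(H(3), -1) - 1*0)*D = ((2 - 1*(-1)) - 1*0)*110 = ((2 + 1) + 0)*110 = (3 + 0)*110 = 3*110 = 330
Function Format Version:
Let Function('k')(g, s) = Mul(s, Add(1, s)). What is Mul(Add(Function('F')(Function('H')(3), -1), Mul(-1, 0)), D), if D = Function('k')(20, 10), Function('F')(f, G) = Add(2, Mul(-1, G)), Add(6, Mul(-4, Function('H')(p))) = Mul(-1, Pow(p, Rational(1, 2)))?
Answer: 330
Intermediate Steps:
Function('H')(p) = Add(Rational(3, 2), Mul(Rational(1, 4), Pow(p, Rational(1, 2)))) (Function('H')(p) = Add(Rational(3, 2), Mul(Rational(-1, 4), Mul(-1, Pow(p, Rational(1, 2))))) = Add(Rational(3, 2), Mul(Rational(1, 4), Pow(p, Rational(1, 2)))))
D = 110 (D = Mul(10, Add(1, 10)) = Mul(10, 11) = 110)
Mul(Add(Function('F')(Function('H')(3), -1), Mul(-1, 0)), D) = Mul(Add(Add(2, Mul(-1, -1)), Mul(-1, 0)), 110) = Mul(Add(Add(2, 1), 0), 110) = Mul(Add(3, 0), 110) = Mul(3, 110) = 330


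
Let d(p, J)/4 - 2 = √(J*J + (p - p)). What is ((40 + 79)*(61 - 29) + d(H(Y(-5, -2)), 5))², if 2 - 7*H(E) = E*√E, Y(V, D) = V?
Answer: 14714896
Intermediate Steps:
H(E) = 2/7 - E^(3/2)/7 (H(E) = 2/7 - E*√E/7 = 2/7 - E^(3/2)/7)
d(p, J) = 8 + 4*√(J²) (d(p, J) = 8 + 4*√(J*J + (p - p)) = 8 + 4*√(J² + 0) = 8 + 4*√(J²))
((40 + 79)*(61 - 29) + d(H(Y(-5, -2)), 5))² = ((40 + 79)*(61 - 29) + (8 + 4*√(5²)))² = (119*32 + (8 + 4*√25))² = (3808 + (8 + 4*5))² = (3808 + (8 + 20))² = (3808 + 28)² = 3836² = 14714896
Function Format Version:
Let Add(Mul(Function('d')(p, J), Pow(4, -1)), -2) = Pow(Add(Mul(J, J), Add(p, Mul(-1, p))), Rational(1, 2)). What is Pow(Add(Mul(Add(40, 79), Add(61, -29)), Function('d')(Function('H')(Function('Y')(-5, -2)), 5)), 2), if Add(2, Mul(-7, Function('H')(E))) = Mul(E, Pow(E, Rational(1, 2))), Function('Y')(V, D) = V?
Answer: 14714896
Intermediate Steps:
Function('H')(E) = Add(Rational(2, 7), Mul(Rational(-1, 7), Pow(E, Rational(3, 2)))) (Function('H')(E) = Add(Rational(2, 7), Mul(Rational(-1, 7), Mul(E, Pow(E, Rational(1, 2))))) = Add(Rational(2, 7), Mul(Rational(-1, 7), Pow(E, Rational(3, 2)))))
Function('d')(p, J) = Add(8, Mul(4, Pow(Pow(J, 2), Rational(1, 2)))) (Function('d')(p, J) = Add(8, Mul(4, Pow(Add(Mul(J, J), Add(p, Mul(-1, p))), Rational(1, 2)))) = Add(8, Mul(4, Pow(Add(Pow(J, 2), 0), Rational(1, 2)))) = Add(8, Mul(4, Pow(Pow(J, 2), Rational(1, 2)))))
Pow(Add(Mul(Add(40, 79), Add(61, -29)), Function('d')(Function('H')(Function('Y')(-5, -2)), 5)), 2) = Pow(Add(Mul(Add(40, 79), Add(61, -29)), Add(8, Mul(4, Pow(Pow(5, 2), Rational(1, 2))))), 2) = Pow(Add(Mul(119, 32), Add(8, Mul(4, Pow(25, Rational(1, 2))))), 2) = Pow(Add(3808, Add(8, Mul(4, 5))), 2) = Pow(Add(3808, Add(8, 20)), 2) = Pow(Add(3808, 28), 2) = Pow(3836, 2) = 14714896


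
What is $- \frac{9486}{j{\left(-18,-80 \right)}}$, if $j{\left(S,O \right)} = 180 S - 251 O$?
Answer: $- \frac{4743}{8420} \approx -0.5633$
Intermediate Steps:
$j{\left(S,O \right)} = - 251 O + 180 S$
$- \frac{9486}{j{\left(-18,-80 \right)}} = - \frac{9486}{\left(-251\right) \left(-80\right) + 180 \left(-18\right)} = - \frac{9486}{20080 - 3240} = - \frac{9486}{16840} = \left(-9486\right) \frac{1}{16840} = - \frac{4743}{8420}$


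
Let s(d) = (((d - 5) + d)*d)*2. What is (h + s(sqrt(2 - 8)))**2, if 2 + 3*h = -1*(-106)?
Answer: -4376/9 - 640*I*sqrt(6)/3 ≈ -486.22 - 522.56*I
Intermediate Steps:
h = 104/3 (h = -2/3 + (-1*(-106))/3 = -2/3 + (1/3)*106 = -2/3 + 106/3 = 104/3 ≈ 34.667)
s(d) = 2*d*(-5 + 2*d) (s(d) = (((-5 + d) + d)*d)*2 = ((-5 + 2*d)*d)*2 = (d*(-5 + 2*d))*2 = 2*d*(-5 + 2*d))
(h + s(sqrt(2 - 8)))**2 = (104/3 + 2*sqrt(2 - 8)*(-5 + 2*sqrt(2 - 8)))**2 = (104/3 + 2*sqrt(-6)*(-5 + 2*sqrt(-6)))**2 = (104/3 + 2*(I*sqrt(6))*(-5 + 2*(I*sqrt(6))))**2 = (104/3 + 2*(I*sqrt(6))*(-5 + 2*I*sqrt(6)))**2 = (104/3 + 2*I*sqrt(6)*(-5 + 2*I*sqrt(6)))**2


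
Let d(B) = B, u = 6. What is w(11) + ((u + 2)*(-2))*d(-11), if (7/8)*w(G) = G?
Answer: 1320/7 ≈ 188.57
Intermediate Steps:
w(G) = 8*G/7
w(11) + ((u + 2)*(-2))*d(-11) = (8/7)*11 + ((6 + 2)*(-2))*(-11) = 88/7 + (8*(-2))*(-11) = 88/7 - 16*(-11) = 88/7 + 176 = 1320/7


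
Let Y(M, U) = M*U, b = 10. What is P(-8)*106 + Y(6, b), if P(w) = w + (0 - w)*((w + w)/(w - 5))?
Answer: 3324/13 ≈ 255.69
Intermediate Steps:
P(w) = w - 2*w**2/(-5 + w) (P(w) = w + (-w)*((2*w)/(-5 + w)) = w + (-w)*(2*w/(-5 + w)) = w - 2*w**2/(-5 + w))
P(-8)*106 + Y(6, b) = -1*(-8)*(5 - 8)/(-5 - 8)*106 + 6*10 = -1*(-8)*(-3)/(-13)*106 + 60 = -1*(-8)*(-1/13)*(-3)*106 + 60 = (24/13)*106 + 60 = 2544/13 + 60 = 3324/13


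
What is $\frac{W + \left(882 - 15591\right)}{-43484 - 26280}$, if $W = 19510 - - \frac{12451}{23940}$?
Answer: $- \frac{114948391}{1670150160} \approx -0.068825$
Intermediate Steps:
$W = \frac{467081851}{23940}$ ($W = 19510 - \left(-12451\right) \frac{1}{23940} = 19510 - - \frac{12451}{23940} = 19510 + \frac{12451}{23940} = \frac{467081851}{23940} \approx 19511.0$)
$\frac{W + \left(882 - 15591\right)}{-43484 - 26280} = \frac{\frac{467081851}{23940} + \left(882 - 15591\right)}{-43484 - 26280} = \frac{\frac{467081851}{23940} - 14709}{-69764} = \frac{114948391}{23940} \left(- \frac{1}{69764}\right) = - \frac{114948391}{1670150160}$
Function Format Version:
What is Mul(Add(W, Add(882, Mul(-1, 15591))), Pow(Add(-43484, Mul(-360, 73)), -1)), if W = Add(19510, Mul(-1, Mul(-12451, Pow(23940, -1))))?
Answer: Rational(-114948391, 1670150160) ≈ -0.068825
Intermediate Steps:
W = Rational(467081851, 23940) (W = Add(19510, Mul(-1, Mul(-12451, Rational(1, 23940)))) = Add(19510, Mul(-1, Rational(-12451, 23940))) = Add(19510, Rational(12451, 23940)) = Rational(467081851, 23940) ≈ 19511.)
Mul(Add(W, Add(882, Mul(-1, 15591))), Pow(Add(-43484, Mul(-360, 73)), -1)) = Mul(Add(Rational(467081851, 23940), Add(882, Mul(-1, 15591))), Pow(Add(-43484, Mul(-360, 73)), -1)) = Mul(Add(Rational(467081851, 23940), Add(882, -15591)), Pow(Add(-43484, -26280), -1)) = Mul(Add(Rational(467081851, 23940), -14709), Pow(-69764, -1)) = Mul(Rational(114948391, 23940), Rational(-1, 69764)) = Rational(-114948391, 1670150160)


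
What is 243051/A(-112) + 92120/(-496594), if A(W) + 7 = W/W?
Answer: -2873767167/70942 ≈ -40509.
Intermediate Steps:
A(W) = -6 (A(W) = -7 + W/W = -7 + 1 = -6)
243051/A(-112) + 92120/(-496594) = 243051/(-6) + 92120/(-496594) = 243051*(-1/6) + 92120*(-1/496594) = -81017/2 - 6580/35471 = -2873767167/70942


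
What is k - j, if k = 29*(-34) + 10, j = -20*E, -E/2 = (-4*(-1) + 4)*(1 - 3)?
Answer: -336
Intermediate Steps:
E = 32 (E = -2*(-4*(-1) + 4)*(1 - 3) = -2*(4 + 4)*(-2) = -16*(-2) = -2*(-16) = 32)
j = -640 (j = -20*32 = -640)
k = -976 (k = -986 + 10 = -976)
k - j = -976 - 1*(-640) = -976 + 640 = -336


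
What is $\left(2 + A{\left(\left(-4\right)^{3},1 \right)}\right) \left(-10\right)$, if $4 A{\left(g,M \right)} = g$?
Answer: $140$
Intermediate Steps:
$A{\left(g,M \right)} = \frac{g}{4}$
$\left(2 + A{\left(\left(-4\right)^{3},1 \right)}\right) \left(-10\right) = \left(2 + \frac{\left(-4\right)^{3}}{4}\right) \left(-10\right) = \left(2 + \frac{1}{4} \left(-64\right)\right) \left(-10\right) = \left(2 - 16\right) \left(-10\right) = \left(-14\right) \left(-10\right) = 140$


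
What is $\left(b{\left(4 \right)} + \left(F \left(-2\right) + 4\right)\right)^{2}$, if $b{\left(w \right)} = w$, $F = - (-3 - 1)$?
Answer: $0$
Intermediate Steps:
$F = 4$ ($F = - (-3 - 1) = \left(-1\right) \left(-4\right) = 4$)
$\left(b{\left(4 \right)} + \left(F \left(-2\right) + 4\right)\right)^{2} = \left(4 + \left(4 \left(-2\right) + 4\right)\right)^{2} = \left(4 + \left(-8 + 4\right)\right)^{2} = \left(4 - 4\right)^{2} = 0^{2} = 0$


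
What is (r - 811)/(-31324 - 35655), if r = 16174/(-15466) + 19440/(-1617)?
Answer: 312253390/25379481743 ≈ 0.012303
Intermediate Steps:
r = -4951703/378917 (r = 16174*(-1/15466) + 19440*(-1/1617) = -8087/7733 - 6480/539 = -4951703/378917 ≈ -13.068)
(r - 811)/(-31324 - 35655) = (-4951703/378917 - 811)/(-31324 - 35655) = -312253390/378917/(-66979) = -312253390/378917*(-1/66979) = 312253390/25379481743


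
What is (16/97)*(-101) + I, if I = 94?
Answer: 7502/97 ≈ 77.340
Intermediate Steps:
(16/97)*(-101) + I = (16/97)*(-101) + 94 = -1616/97 + 94 = 7502/97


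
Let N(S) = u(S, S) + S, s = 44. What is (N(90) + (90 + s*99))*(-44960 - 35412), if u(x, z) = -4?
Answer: -364245904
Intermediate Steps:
N(S) = -4 + S
(N(90) + (90 + s*99))*(-44960 - 35412) = ((-4 + 90) + (90 + 44*99))*(-44960 - 35412) = (86 + (90 + 4356))*(-80372) = (86 + 4446)*(-80372) = 4532*(-80372) = -364245904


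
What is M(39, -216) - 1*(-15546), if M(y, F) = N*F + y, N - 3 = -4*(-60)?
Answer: -36903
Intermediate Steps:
N = 243 (N = 3 - 4*(-60) = 3 + 240 = 243)
M(y, F) = y + 243*F (M(y, F) = 243*F + y = y + 243*F)
M(39, -216) - 1*(-15546) = (39 + 243*(-216)) - 1*(-15546) = (39 - 52488) + 15546 = -52449 + 15546 = -36903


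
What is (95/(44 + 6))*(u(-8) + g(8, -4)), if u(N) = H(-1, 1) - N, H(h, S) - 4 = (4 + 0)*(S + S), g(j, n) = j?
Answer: 266/5 ≈ 53.200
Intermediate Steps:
H(h, S) = 4 + 8*S (H(h, S) = 4 + (4 + 0)*(S + S) = 4 + 4*(2*S) = 4 + 8*S)
u(N) = 12 - N (u(N) = (4 + 8*1) - N = (4 + 8) - N = 12 - N)
(95/(44 + 6))*(u(-8) + g(8, -4)) = (95/(44 + 6))*((12 - 1*(-8)) + 8) = (95/50)*((12 + 8) + 8) = (95*(1/50))*(20 + 8) = (19/10)*28 = 266/5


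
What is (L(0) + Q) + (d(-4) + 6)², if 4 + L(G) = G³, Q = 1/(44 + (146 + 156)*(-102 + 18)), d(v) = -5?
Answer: -75973/25324 ≈ -3.0000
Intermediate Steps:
Q = -1/25324 (Q = 1/(44 + 302*(-84)) = 1/(44 - 25368) = 1/(-25324) = -1/25324 ≈ -3.9488e-5)
L(G) = -4 + G³
(L(0) + Q) + (d(-4) + 6)² = ((-4 + 0³) - 1/25324) + (-5 + 6)² = ((-4 + 0) - 1/25324) + 1² = (-4 - 1/25324) + 1 = -101297/25324 + 1 = -75973/25324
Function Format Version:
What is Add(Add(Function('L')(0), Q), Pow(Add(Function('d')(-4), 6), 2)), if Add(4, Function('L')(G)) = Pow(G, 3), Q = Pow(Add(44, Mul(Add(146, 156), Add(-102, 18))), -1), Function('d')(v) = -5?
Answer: Rational(-75973, 25324) ≈ -3.0000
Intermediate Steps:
Q = Rational(-1, 25324) (Q = Pow(Add(44, Mul(302, -84)), -1) = Pow(Add(44, -25368), -1) = Pow(-25324, -1) = Rational(-1, 25324) ≈ -3.9488e-5)
Function('L')(G) = Add(-4, Pow(G, 3))
Add(Add(Function('L')(0), Q), Pow(Add(Function('d')(-4), 6), 2)) = Add(Add(Add(-4, Pow(0, 3)), Rational(-1, 25324)), Pow(Add(-5, 6), 2)) = Add(Add(Add(-4, 0), Rational(-1, 25324)), Pow(1, 2)) = Add(Add(-4, Rational(-1, 25324)), 1) = Add(Rational(-101297, 25324), 1) = Rational(-75973, 25324)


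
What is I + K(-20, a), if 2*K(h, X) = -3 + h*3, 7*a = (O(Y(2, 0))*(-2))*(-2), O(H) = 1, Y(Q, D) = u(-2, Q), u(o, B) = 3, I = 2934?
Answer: 5805/2 ≈ 2902.5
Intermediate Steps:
Y(Q, D) = 3
a = 4/7 (a = ((1*(-2))*(-2))/7 = (-2*(-2))/7 = (⅐)*4 = 4/7 ≈ 0.57143)
K(h, X) = -3/2 + 3*h/2 (K(h, X) = (-3 + h*3)/2 = (-3 + 3*h)/2 = -3/2 + 3*h/2)
I + K(-20, a) = 2934 + (-3/2 + (3/2)*(-20)) = 2934 + (-3/2 - 30) = 2934 - 63/2 = 5805/2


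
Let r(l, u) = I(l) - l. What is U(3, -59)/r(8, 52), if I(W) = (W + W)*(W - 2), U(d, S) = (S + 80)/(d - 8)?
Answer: -21/440 ≈ -0.047727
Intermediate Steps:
U(d, S) = (80 + S)/(-8 + d)
I(W) = 2*W*(-2 + W) (I(W) = (2*W)*(-2 + W) = 2*W*(-2 + W))
r(l, u) = -l + 2*l*(-2 + l) (r(l, u) = 2*l*(-2 + l) - l = -l + 2*l*(-2 + l))
U(3, -59)/r(8, 52) = ((80 - 59)/(-8 + 3))/((8*(-5 + 2*8))) = (21/(-5))/((8*(-5 + 16))) = (-1/5*21)/((8*11)) = -21/5/88 = -21/5*1/88 = -21/440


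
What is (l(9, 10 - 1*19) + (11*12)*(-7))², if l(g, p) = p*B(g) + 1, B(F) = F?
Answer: 1008016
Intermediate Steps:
l(g, p) = 1 + g*p (l(g, p) = p*g + 1 = g*p + 1 = 1 + g*p)
(l(9, 10 - 1*19) + (11*12)*(-7))² = ((1 + 9*(10 - 1*19)) + (11*12)*(-7))² = ((1 + 9*(10 - 19)) + 132*(-7))² = ((1 + 9*(-9)) - 924)² = ((1 - 81) - 924)² = (-80 - 924)² = (-1004)² = 1008016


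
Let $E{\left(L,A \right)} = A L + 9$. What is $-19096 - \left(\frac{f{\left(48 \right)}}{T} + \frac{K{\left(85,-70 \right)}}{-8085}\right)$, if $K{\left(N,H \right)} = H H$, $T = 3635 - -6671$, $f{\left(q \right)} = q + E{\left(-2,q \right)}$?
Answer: $- \frac{6494304001}{340098} \approx -19095.0$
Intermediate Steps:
$E{\left(L,A \right)} = 9 + A L$
$f{\left(q \right)} = 9 - q$ ($f{\left(q \right)} = q + \left(9 + q \left(-2\right)\right) = q - \left(-9 + 2 q\right) = 9 - q$)
$T = 10306$ ($T = 3635 + 6671 = 10306$)
$K{\left(N,H \right)} = H^{2}$
$-19096 - \left(\frac{f{\left(48 \right)}}{T} + \frac{K{\left(85,-70 \right)}}{-8085}\right) = -19096 - \left(\frac{9 - 48}{10306} + \frac{\left(-70\right)^{2}}{-8085}\right) = -19096 - \left(\left(9 - 48\right) \frac{1}{10306} + 4900 \left(- \frac{1}{8085}\right)\right) = -19096 - \left(\left(-39\right) \frac{1}{10306} - \frac{20}{33}\right) = -19096 - \left(- \frac{39}{10306} - \frac{20}{33}\right) = -19096 - - \frac{207407}{340098} = -19096 + \frac{207407}{340098} = - \frac{6494304001}{340098}$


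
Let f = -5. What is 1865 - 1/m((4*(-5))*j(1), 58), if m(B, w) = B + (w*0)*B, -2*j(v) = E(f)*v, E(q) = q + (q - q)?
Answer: 93251/50 ≈ 1865.0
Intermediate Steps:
E(q) = q (E(q) = q + 0 = q)
j(v) = 5*v/2 (j(v) = -(-5)*v/2 = 5*v/2)
m(B, w) = B (m(B, w) = B + 0*B = B + 0 = B)
1865 - 1/m((4*(-5))*j(1), 58) = 1865 - 1/((4*(-5))*((5/2)*1)) = 1865 - 1/((-20*5/2)) = 1865 - 1/(-50) = 1865 - 1*(-1/50) = 1865 + 1/50 = 93251/50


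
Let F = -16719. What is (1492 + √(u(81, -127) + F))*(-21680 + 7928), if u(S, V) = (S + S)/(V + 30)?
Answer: -20517984 - 13752*I*√157324785/97 ≈ -2.0518e+7 - 1.7783e+6*I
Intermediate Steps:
u(S, V) = 2*S/(30 + V) (u(S, V) = (2*S)/(30 + V) = 2*S/(30 + V))
(1492 + √(u(81, -127) + F))*(-21680 + 7928) = (1492 + √(2*81/(30 - 127) - 16719))*(-21680 + 7928) = (1492 + √(2*81/(-97) - 16719))*(-13752) = (1492 + √(2*81*(-1/97) - 16719))*(-13752) = (1492 + √(-162/97 - 16719))*(-13752) = (1492 + √(-1621905/97))*(-13752) = (1492 + I*√157324785/97)*(-13752) = -20517984 - 13752*I*√157324785/97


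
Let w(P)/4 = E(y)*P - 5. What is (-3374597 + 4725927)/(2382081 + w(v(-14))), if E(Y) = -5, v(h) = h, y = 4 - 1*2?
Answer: 1351330/2382341 ≈ 0.56723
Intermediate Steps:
y = 2 (y = 4 - 2 = 2)
w(P) = -20 - 20*P (w(P) = 4*(-5*P - 5) = 4*(-5 - 5*P) = -20 - 20*P)
(-3374597 + 4725927)/(2382081 + w(v(-14))) = (-3374597 + 4725927)/(2382081 + (-20 - 20*(-14))) = 1351330/(2382081 + (-20 + 280)) = 1351330/(2382081 + 260) = 1351330/2382341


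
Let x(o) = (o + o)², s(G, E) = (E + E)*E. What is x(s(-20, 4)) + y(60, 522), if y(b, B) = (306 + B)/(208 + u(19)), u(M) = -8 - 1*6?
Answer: 397726/97 ≈ 4100.3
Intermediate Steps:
s(G, E) = 2*E² (s(G, E) = (2*E)*E = 2*E²)
u(M) = -14 (u(M) = -8 - 6 = -14)
x(o) = 4*o² (x(o) = (2*o)² = 4*o²)
y(b, B) = 153/97 + B/194 (y(b, B) = (306 + B)/(208 - 14) = (306 + B)/194 = (306 + B)*(1/194) = 153/97 + B/194)
x(s(-20, 4)) + y(60, 522) = 4*(2*4²)² + (153/97 + (1/194)*522) = 4*(2*16)² + (153/97 + 261/97) = 4*32² + 414/97 = 4*1024 + 414/97 = 4096 + 414/97 = 397726/97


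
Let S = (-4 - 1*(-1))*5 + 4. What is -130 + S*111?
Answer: -1351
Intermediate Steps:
S = -11 (S = (-4 + 1)*5 + 4 = -3*5 + 4 = -15 + 4 = -11)
-130 + S*111 = -130 - 11*111 = -130 - 1221 = -1351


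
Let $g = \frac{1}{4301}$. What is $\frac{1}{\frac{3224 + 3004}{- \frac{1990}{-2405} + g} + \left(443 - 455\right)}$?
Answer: $\frac{1712279}{12863820720} \approx 0.00013311$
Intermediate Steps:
$g = \frac{1}{4301} \approx 0.0002325$
$\frac{1}{\frac{3224 + 3004}{- \frac{1990}{-2405} + g} + \left(443 - 455\right)} = \frac{1}{\frac{3224 + 3004}{- \frac{1990}{-2405} + \frac{1}{4301}} + \left(443 - 455\right)} = \frac{1}{\frac{6228}{\left(-1990\right) \left(- \frac{1}{2405}\right) + \frac{1}{4301}} + \left(443 - 455\right)} = \frac{1}{\frac{6228}{\frac{398}{481} + \frac{1}{4301}} - 12} = \frac{1}{\frac{6228}{\frac{1712279}{2068781}} - 12} = \frac{1}{6228 \cdot \frac{2068781}{1712279} - 12} = \frac{1}{\frac{12884368068}{1712279} - 12} = \frac{1}{\frac{12863820720}{1712279}} = \frac{1712279}{12863820720}$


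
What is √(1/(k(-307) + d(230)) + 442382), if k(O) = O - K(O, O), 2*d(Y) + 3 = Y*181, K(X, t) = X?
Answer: 2*√191640670856133/41627 ≈ 665.12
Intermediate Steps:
d(Y) = -3/2 + 181*Y/2 (d(Y) = -3/2 + (Y*181)/2 = -3/2 + (181*Y)/2 = -3/2 + 181*Y/2)
k(O) = 0 (k(O) = O - O = 0)
√(1/(k(-307) + d(230)) + 442382) = √(1/(0 + (-3/2 + (181/2)*230)) + 442382) = √(1/(0 + (-3/2 + 20815)) + 442382) = √(1/(0 + 41627/2) + 442382) = √(1/(41627/2) + 442382) = √(2/41627 + 442382) = √(18415035516/41627) = 2*√191640670856133/41627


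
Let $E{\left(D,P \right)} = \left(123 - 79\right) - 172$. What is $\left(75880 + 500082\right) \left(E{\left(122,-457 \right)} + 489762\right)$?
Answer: $282010577908$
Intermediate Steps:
$E{\left(D,P \right)} = -128$ ($E{\left(D,P \right)} = 44 - 172 = -128$)
$\left(75880 + 500082\right) \left(E{\left(122,-457 \right)} + 489762\right) = \left(75880 + 500082\right) \left(-128 + 489762\right) = 575962 \cdot 489634 = 282010577908$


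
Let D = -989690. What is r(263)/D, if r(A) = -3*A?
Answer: 789/989690 ≈ 0.00079722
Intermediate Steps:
r(263)/D = -3*263/(-989690) = -789*(-1/989690) = 789/989690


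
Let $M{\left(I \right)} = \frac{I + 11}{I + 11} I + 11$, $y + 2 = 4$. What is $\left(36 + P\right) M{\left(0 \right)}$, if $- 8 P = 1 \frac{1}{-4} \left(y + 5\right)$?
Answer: $\frac{12749}{32} \approx 398.41$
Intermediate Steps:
$y = 2$ ($y = -2 + 4 = 2$)
$M{\left(I \right)} = 11 + I$ ($M{\left(I \right)} = \frac{11 + I}{11 + I} I + 11 = 1 I + 11 = I + 11 = 11 + I$)
$P = \frac{7}{32}$ ($P = - \frac{1 \frac{1}{-4} \left(2 + 5\right)}{8} = - \frac{1 \left(- \frac{1}{4}\right) 7}{8} = - \frac{\left(- \frac{1}{4}\right) 7}{8} = \left(- \frac{1}{8}\right) \left(- \frac{7}{4}\right) = \frac{7}{32} \approx 0.21875$)
$\left(36 + P\right) M{\left(0 \right)} = \left(36 + \frac{7}{32}\right) \left(11 + 0\right) = \frac{1159}{32} \cdot 11 = \frac{12749}{32}$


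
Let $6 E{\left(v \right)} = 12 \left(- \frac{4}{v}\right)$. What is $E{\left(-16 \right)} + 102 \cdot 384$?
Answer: $\frac{78337}{2} \approx 39169.0$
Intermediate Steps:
$E{\left(v \right)} = - \frac{8}{v}$ ($E{\left(v \right)} = \frac{12 \left(- \frac{4}{v}\right)}{6} = \frac{\left(-48\right) \frac{1}{v}}{6} = - \frac{8}{v}$)
$E{\left(-16 \right)} + 102 \cdot 384 = - \frac{8}{-16} + 102 \cdot 384 = \left(-8\right) \left(- \frac{1}{16}\right) + 39168 = \frac{1}{2} + 39168 = \frac{78337}{2}$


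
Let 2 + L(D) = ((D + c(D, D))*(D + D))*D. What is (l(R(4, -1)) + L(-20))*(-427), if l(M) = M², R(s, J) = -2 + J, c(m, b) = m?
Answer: 13661011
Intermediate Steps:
L(D) = -2 + 4*D³ (L(D) = -2 + ((D + D)*(D + D))*D = -2 + ((2*D)*(2*D))*D = -2 + (4*D²)*D = -2 + 4*D³)
(l(R(4, -1)) + L(-20))*(-427) = ((-2 - 1)² + (-2 + 4*(-20)³))*(-427) = ((-3)² + (-2 + 4*(-8000)))*(-427) = (9 + (-2 - 32000))*(-427) = (9 - 32002)*(-427) = -31993*(-427) = 13661011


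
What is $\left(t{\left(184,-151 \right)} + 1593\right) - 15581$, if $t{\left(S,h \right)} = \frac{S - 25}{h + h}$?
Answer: $- \frac{4224535}{302} \approx -13989.0$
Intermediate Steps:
$t{\left(S,h \right)} = \frac{-25 + S}{2 h}$
$\left(t{\left(184,-151 \right)} + 1593\right) - 15581 = \left(\frac{-25 + 184}{2 \left(-151\right)} + 1593\right) - 15581 = \left(\frac{1}{2} \left(- \frac{1}{151}\right) 159 + 1593\right) - 15581 = \left(- \frac{159}{302} + 1593\right) - 15581 = \frac{480927}{302} - 15581 = - \frac{4224535}{302}$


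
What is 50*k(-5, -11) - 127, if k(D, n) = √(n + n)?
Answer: -127 + 50*I*√22 ≈ -127.0 + 234.52*I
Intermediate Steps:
k(D, n) = √2*√n (k(D, n) = √(2*n) = √2*√n)
50*k(-5, -11) - 127 = 50*(√2*√(-11)) - 127 = 50*(√2*(I*√11)) - 127 = 50*(I*√22) - 127 = 50*I*√22 - 127 = -127 + 50*I*√22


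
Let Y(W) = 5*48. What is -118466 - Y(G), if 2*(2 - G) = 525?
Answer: -118706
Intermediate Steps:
G = -521/2 (G = 2 - ½*525 = 2 - 525/2 = -521/2 ≈ -260.50)
Y(W) = 240
-118466 - Y(G) = -118466 - 1*240 = -118466 - 240 = -118706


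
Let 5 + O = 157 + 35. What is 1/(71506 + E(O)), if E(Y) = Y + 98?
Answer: 1/71791 ≈ 1.3929e-5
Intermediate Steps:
O = 187 (O = -5 + (157 + 35) = -5 + 192 = 187)
E(Y) = 98 + Y
1/(71506 + E(O)) = 1/(71506 + (98 + 187)) = 1/(71506 + 285) = 1/71791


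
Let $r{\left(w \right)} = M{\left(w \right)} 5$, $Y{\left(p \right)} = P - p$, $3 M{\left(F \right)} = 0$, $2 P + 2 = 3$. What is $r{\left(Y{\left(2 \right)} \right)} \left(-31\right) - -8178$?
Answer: $8178$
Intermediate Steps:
$P = \frac{1}{2}$ ($P = -1 + \frac{1}{2} \cdot 3 = -1 + \frac{3}{2} = \frac{1}{2} \approx 0.5$)
$M{\left(F \right)} = 0$ ($M{\left(F \right)} = \frac{1}{3} \cdot 0 = 0$)
$Y{\left(p \right)} = \frac{1}{2} - p$
$r{\left(w \right)} = 0$ ($r{\left(w \right)} = 0 \cdot 5 = 0$)
$r{\left(Y{\left(2 \right)} \right)} \left(-31\right) - -8178 = 0 \left(-31\right) - -8178 = 0 + 8178 = 8178$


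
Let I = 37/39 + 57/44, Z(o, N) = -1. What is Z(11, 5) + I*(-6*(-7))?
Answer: 26671/286 ≈ 93.255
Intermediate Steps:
I = 3851/1716 (I = 37*(1/39) + 57*(1/44) = 37/39 + 57/44 = 3851/1716 ≈ 2.2442)
Z(11, 5) + I*(-6*(-7)) = -1 + 3851*(-6*(-7))/1716 = -1 + (3851/1716)*42 = -1 + 26957/286 = 26671/286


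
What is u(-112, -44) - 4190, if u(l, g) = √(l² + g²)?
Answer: -4190 + 4*√905 ≈ -4069.7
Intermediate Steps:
u(l, g) = √(g² + l²)
u(-112, -44) - 4190 = √((-44)² + (-112)²) - 4190 = √(1936 + 12544) - 4190 = √14480 - 4190 = 4*√905 - 4190 = -4190 + 4*√905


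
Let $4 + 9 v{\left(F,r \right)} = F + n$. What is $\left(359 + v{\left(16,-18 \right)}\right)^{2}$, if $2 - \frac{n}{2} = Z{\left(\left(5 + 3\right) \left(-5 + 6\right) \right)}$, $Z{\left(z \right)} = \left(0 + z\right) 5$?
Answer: $\frac{10029889}{81} \approx 1.2383 \cdot 10^{5}$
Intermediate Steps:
$Z{\left(z \right)} = 5 z$ ($Z{\left(z \right)} = z 5 = 5 z$)
$n = -76$ ($n = 4 - 2 \cdot 5 \left(5 + 3\right) \left(-5 + 6\right) = 4 - 2 \cdot 5 \cdot 8 \cdot 1 = 4 - 2 \cdot 5 \cdot 8 = 4 - 80 = -76$)
$v{\left(F,r \right)} = - \frac{80}{9} + \frac{F}{9}$ ($v{\left(F,r \right)} = - \frac{4}{9} + \frac{F - 76}{9} = - \frac{4}{9} + \frac{-76 + F}{9} = - \frac{4}{9} + \left(- \frac{76}{9} + \frac{F}{9}\right) = - \frac{80}{9} + \frac{F}{9}$)
$\left(359 + v{\left(16,-18 \right)}\right)^{2} = \left(359 + \left(- \frac{80}{9} + \frac{1}{9} \cdot 16\right)\right)^{2} = \left(359 + \left(- \frac{80}{9} + \frac{16}{9}\right)\right)^{2} = \left(359 - \frac{64}{9}\right)^{2} = \left(\frac{3167}{9}\right)^{2} = \frac{10029889}{81}$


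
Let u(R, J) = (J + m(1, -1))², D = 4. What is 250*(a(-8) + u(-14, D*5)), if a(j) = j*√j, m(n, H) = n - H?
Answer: 121000 - 4000*I*√2 ≈ 1.21e+5 - 5656.9*I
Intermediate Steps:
u(R, J) = (2 + J)² (u(R, J) = (J + (1 - 1*(-1)))² = (J + (1 + 1))² = (J + 2)² = (2 + J)²)
a(j) = j^(3/2)
250*(a(-8) + u(-14, D*5)) = 250*((-8)^(3/2) + (2 + 4*5)²) = 250*(-16*I*√2 + (2 + 20)²) = 250*(-16*I*√2 + 22²) = 250*(-16*I*√2 + 484) = 250*(484 - 16*I*√2) = 121000 - 4000*I*√2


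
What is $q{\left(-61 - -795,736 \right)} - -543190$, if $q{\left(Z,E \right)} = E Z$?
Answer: $1083414$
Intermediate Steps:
$q{\left(-61 - -795,736 \right)} - -543190 = 736 \left(-61 - -795\right) - -543190 = 736 \left(-61 + 795\right) + 543190 = 736 \cdot 734 + 543190 = 540224 + 543190 = 1083414$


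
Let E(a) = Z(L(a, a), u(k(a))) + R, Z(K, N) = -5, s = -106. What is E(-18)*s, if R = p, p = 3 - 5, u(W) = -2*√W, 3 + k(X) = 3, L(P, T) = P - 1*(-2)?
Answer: 742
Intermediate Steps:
L(P, T) = 2 + P (L(P, T) = P + 2 = 2 + P)
k(X) = 0 (k(X) = -3 + 3 = 0)
p = -2
R = -2
E(a) = -7 (E(a) = -5 - 2 = -7)
E(-18)*s = -7*(-106) = 742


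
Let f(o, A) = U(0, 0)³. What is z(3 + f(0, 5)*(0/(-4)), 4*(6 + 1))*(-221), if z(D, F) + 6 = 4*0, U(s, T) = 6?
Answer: 1326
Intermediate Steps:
f(o, A) = 216 (f(o, A) = 6³ = 216)
z(D, F) = -6 (z(D, F) = -6 + 4*0 = -6 + 0 = -6)
z(3 + f(0, 5)*(0/(-4)), 4*(6 + 1))*(-221) = -6*(-221) = 1326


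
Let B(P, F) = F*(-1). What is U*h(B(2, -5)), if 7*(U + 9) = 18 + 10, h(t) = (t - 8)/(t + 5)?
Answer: 3/2 ≈ 1.5000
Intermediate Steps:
B(P, F) = -F
h(t) = (-8 + t)/(5 + t)
U = -5 (U = -9 + (18 + 10)/7 = -9 + (1/7)*28 = -9 + 4 = -5)
U*h(B(2, -5)) = -5*(-8 - 1*(-5))/(5 - 1*(-5)) = -5*(-8 + 5)/(5 + 5) = -5*(-3)/10 = -(-3)/2 = -5*(-3/10) = 3/2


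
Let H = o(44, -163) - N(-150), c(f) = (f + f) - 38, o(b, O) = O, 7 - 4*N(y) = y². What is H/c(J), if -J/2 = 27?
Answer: -21841/584 ≈ -37.399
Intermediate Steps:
N(y) = 7/4 - y²/4
J = -54 (J = -2*27 = -54)
c(f) = -38 + 2*f (c(f) = 2*f - 38 = -38 + 2*f)
H = 21841/4 (H = -163 - (7/4 - ¼*(-150)²) = -163 - (7/4 - ¼*22500) = -163 - (7/4 - 5625) = -163 - 1*(-22493/4) = -163 + 22493/4 = 21841/4 ≈ 5460.3)
H/c(J) = 21841/(4*(-38 + 2*(-54))) = 21841/(4*(-38 - 108)) = (21841/4)/(-146) = (21841/4)*(-1/146) = -21841/584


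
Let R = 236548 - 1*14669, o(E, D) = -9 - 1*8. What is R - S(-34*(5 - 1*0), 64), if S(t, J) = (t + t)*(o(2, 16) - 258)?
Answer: 128379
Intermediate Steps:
o(E, D) = -17 (o(E, D) = -9 - 8 = -17)
S(t, J) = -550*t (S(t, J) = (t + t)*(-17 - 258) = (2*t)*(-275) = -550*t)
R = 221879 (R = 236548 - 14669 = 221879)
R - S(-34*(5 - 1*0), 64) = 221879 - (-550)*(-34*(5 - 1*0)) = 221879 - (-550)*(-34*(5 + 0)) = 221879 - (-550)*(-34*5) = 221879 - (-550)*(-170) = 221879 - 1*93500 = 221879 - 93500 = 128379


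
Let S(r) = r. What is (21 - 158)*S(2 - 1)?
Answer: -137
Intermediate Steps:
(21 - 158)*S(2 - 1) = (21 - 158)*(2 - 1) = -137*1 = -137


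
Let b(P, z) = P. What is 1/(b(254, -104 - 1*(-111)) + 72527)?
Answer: 1/72781 ≈ 1.3740e-5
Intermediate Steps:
1/(b(254, -104 - 1*(-111)) + 72527) = 1/(254 + 72527) = 1/72781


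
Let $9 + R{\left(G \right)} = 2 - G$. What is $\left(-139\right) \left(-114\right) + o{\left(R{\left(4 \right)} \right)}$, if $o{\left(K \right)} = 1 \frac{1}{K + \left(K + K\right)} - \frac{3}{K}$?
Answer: $\frac{522926}{33} \approx 15846.0$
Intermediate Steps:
$R{\left(G \right)} = -7 - G$ ($R{\left(G \right)} = -9 - \left(-2 + G\right) = -7 - G$)
$o{\left(K \right)} = - \frac{8}{3 K}$ ($o{\left(K \right)} = 1 \frac{1}{K + 2 K} - \frac{3}{K} = 1 \frac{1}{3 K} - \frac{3}{K} = \frac{1}{3 K} - \frac{3}{K} = - \frac{8}{3 K}$)
$\left(-139\right) \left(-114\right) + o{\left(R{\left(4 \right)} \right)} = \left(-139\right) \left(-114\right) - \frac{8}{3 \left(-7 - 4\right)} = 15846 - \frac{8}{3 \left(-7 - 4\right)} = 15846 - \frac{8}{3 \left(-11\right)} = 15846 - - \frac{8}{33} = 15846 + \frac{8}{33} = \frac{522926}{33}$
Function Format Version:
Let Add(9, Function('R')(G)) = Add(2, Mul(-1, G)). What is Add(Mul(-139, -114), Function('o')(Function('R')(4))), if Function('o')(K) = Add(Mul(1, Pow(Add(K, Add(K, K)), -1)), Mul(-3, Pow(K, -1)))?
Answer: Rational(522926, 33) ≈ 15846.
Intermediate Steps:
Function('R')(G) = Add(-7, Mul(-1, G)) (Function('R')(G) = Add(-9, Add(2, Mul(-1, G))) = Add(-7, Mul(-1, G)))
Function('o')(K) = Mul(Rational(-8, 3), Pow(K, -1)) (Function('o')(K) = Add(Mul(1, Pow(Add(K, Mul(2, K)), -1)), Mul(-3, Pow(K, -1))) = Add(Mul(1, Pow(Mul(3, K), -1)), Mul(-3, Pow(K, -1))) = Add(Mul(1, Mul(Rational(1, 3), Pow(K, -1))), Mul(-3, Pow(K, -1))) = Add(Mul(Rational(1, 3), Pow(K, -1)), Mul(-3, Pow(K, -1))) = Mul(Rational(-8, 3), Pow(K, -1)))
Add(Mul(-139, -114), Function('o')(Function('R')(4))) = Add(Mul(-139, -114), Mul(Rational(-8, 3), Pow(Add(-7, Mul(-1, 4)), -1))) = Add(15846, Mul(Rational(-8, 3), Pow(Add(-7, -4), -1))) = Add(15846, Mul(Rational(-8, 3), Pow(-11, -1))) = Add(15846, Mul(Rational(-8, 3), Rational(-1, 11))) = Add(15846, Rational(8, 33)) = Rational(522926, 33)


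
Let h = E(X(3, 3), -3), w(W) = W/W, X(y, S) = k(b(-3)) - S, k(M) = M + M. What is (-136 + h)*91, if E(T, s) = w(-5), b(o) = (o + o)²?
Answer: -12285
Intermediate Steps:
b(o) = 4*o² (b(o) = (2*o)² = 4*o²)
k(M) = 2*M
X(y, S) = 72 - S (X(y, S) = 2*(4*(-3)²) - S = 2*(4*9) - S = 2*36 - S = 72 - S)
w(W) = 1
E(T, s) = 1
h = 1
(-136 + h)*91 = (-136 + 1)*91 = -135*91 = -12285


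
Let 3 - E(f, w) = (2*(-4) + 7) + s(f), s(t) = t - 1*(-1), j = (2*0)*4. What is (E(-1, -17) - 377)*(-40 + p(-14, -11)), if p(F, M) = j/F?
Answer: 14920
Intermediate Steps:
j = 0 (j = 0*4 = 0)
s(t) = 1 + t (s(t) = t + 1 = 1 + t)
E(f, w) = 3 - f (E(f, w) = 3 - ((2*(-4) + 7) + (1 + f)) = 3 - ((-8 + 7) + (1 + f)) = 3 - (-1 + (1 + f)) = 3 - f)
p(F, M) = 0 (p(F, M) = 0/F = 0)
(E(-1, -17) - 377)*(-40 + p(-14, -11)) = ((3 - 1*(-1)) - 377)*(-40 + 0) = ((3 + 1) - 377)*(-40) = (4 - 377)*(-40) = -373*(-40) = 14920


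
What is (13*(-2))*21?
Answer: -546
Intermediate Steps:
(13*(-2))*21 = -26*21 = -546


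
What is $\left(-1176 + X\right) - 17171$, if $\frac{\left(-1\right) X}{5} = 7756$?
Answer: $-57127$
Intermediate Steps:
$X = -38780$ ($X = \left(-5\right) 7756 = -38780$)
$\left(-1176 + X\right) - 17171 = \left(-1176 - 38780\right) - 17171 = -39956 - 17171 = -57127$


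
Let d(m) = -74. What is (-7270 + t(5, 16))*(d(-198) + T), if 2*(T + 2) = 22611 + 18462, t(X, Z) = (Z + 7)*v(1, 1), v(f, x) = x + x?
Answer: -147806652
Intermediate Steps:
v(f, x) = 2*x
t(X, Z) = 14 + 2*Z (t(X, Z) = (Z + 7)*(2*1) = (7 + Z)*2 = 14 + 2*Z)
T = 41069/2 (T = -2 + (22611 + 18462)/2 = -2 + (½)*41073 = -2 + 41073/2 = 41069/2 ≈ 20535.)
(-7270 + t(5, 16))*(d(-198) + T) = (-7270 + (14 + 2*16))*(-74 + 41069/2) = (-7270 + (14 + 32))*(40921/2) = (-7270 + 46)*(40921/2) = -7224*40921/2 = -147806652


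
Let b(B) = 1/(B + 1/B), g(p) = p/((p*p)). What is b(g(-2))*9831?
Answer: -19662/5 ≈ -3932.4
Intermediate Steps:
g(p) = 1/p (g(p) = p/(p²) = p/p² = 1/p)
b(g(-2))*9831 = (1/((-2)*(1 + (1/(-2))²)))*9831 = -1/(2*(1 + (-½)²))*9831 = -1/(2*(1 + ¼))*9831 = -1/(2*5/4)*9831 = -½*⅘*9831 = -⅖*9831 = -19662/5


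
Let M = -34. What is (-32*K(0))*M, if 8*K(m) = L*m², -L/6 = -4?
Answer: 0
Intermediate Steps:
L = 24 (L = -6*(-4) = 24)
K(m) = 3*m² (K(m) = (24*m²)/8 = 3*m²)
(-32*K(0))*M = -96*0²*(-34) = -96*0*(-34) = -32*0*(-34) = 0*(-34) = 0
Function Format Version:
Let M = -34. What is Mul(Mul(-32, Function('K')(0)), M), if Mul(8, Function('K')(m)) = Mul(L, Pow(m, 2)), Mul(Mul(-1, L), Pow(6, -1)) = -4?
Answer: 0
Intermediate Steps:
L = 24 (L = Mul(-6, -4) = 24)
Function('K')(m) = Mul(3, Pow(m, 2)) (Function('K')(m) = Mul(Rational(1, 8), Mul(24, Pow(m, 2))) = Mul(3, Pow(m, 2)))
Mul(Mul(-32, Function('K')(0)), M) = Mul(Mul(-32, Mul(3, Pow(0, 2))), -34) = Mul(Mul(-32, Mul(3, 0)), -34) = Mul(Mul(-32, 0), -34) = Mul(0, -34) = 0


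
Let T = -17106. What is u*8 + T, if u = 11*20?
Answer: -15346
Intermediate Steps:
u = 220
u*8 + T = 220*8 - 17106 = 1760 - 17106 = -15346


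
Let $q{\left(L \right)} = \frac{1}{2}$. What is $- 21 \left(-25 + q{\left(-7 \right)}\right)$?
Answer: $\frac{1029}{2} \approx 514.5$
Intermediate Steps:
$q{\left(L \right)} = \frac{1}{2}$
$- 21 \left(-25 + q{\left(-7 \right)}\right) = - 21 \left(-25 + \frac{1}{2}\right) = \left(-21\right) \left(- \frac{49}{2}\right) = \frac{1029}{2}$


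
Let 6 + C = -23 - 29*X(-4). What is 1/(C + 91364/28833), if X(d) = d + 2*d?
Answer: 4119/1327013 ≈ 0.0031040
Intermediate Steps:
X(d) = 3*d
C = 319 (C = -6 + (-23 - 87*(-4)) = -6 + (-23 - 29*(-12)) = -6 + (-23 + 348) = -6 + 325 = 319)
1/(C + 91364/28833) = 1/(319 + 91364/28833) = 1/(319 + 91364*(1/28833)) = 1/(319 + 13052/4119) = 1/(1327013/4119) = 4119/1327013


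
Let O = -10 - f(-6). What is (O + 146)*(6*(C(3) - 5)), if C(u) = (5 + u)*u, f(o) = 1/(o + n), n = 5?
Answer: 15618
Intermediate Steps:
f(o) = 1/(5 + o) (f(o) = 1/(o + 5) = 1/(5 + o))
C(u) = u*(5 + u)
O = -9 (O = -10 - 1/(5 - 6) = -10 - 1/(-1) = -10 - 1*(-1) = -10 + 1 = -9)
(O + 146)*(6*(C(3) - 5)) = (-9 + 146)*(6*(3*(5 + 3) - 5)) = 137*(6*(3*8 - 5)) = 137*(6*(24 - 5)) = 137*(6*19) = 137*114 = 15618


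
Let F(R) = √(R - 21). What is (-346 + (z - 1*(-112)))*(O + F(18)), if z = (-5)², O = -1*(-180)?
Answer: -37620 - 209*I*√3 ≈ -37620.0 - 362.0*I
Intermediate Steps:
F(R) = √(-21 + R)
O = 180
z = 25
(-346 + (z - 1*(-112)))*(O + F(18)) = (-346 + (25 - 1*(-112)))*(180 + √(-21 + 18)) = (-346 + (25 + 112))*(180 + √(-3)) = (-346 + 137)*(180 + I*√3) = -209*(180 + I*√3) = -37620 - 209*I*√3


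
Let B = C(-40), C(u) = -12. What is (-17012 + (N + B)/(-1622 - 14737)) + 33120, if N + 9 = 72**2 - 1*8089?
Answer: 1981306/123 ≈ 16108.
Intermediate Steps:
N = -2914 (N = -9 + (72**2 - 1*8089) = -9 + (5184 - 8089) = -9 - 2905 = -2914)
B = -12
(-17012 + (N + B)/(-1622 - 14737)) + 33120 = (-17012 + (-2914 - 12)/(-1622 - 14737)) + 33120 = (-17012 - 2926/(-16359)) + 33120 = (-17012 - 2926*(-1/16359)) + 33120 = (-17012 + 22/123) + 33120 = -2092454/123 + 33120 = 1981306/123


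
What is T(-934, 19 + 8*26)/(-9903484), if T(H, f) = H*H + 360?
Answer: -218179/2475871 ≈ -0.088122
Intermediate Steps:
T(H, f) = 360 + H² (T(H, f) = H² + 360 = 360 + H²)
T(-934, 19 + 8*26)/(-9903484) = (360 + (-934)²)/(-9903484) = (360 + 872356)*(-1/9903484) = 872716*(-1/9903484) = -218179/2475871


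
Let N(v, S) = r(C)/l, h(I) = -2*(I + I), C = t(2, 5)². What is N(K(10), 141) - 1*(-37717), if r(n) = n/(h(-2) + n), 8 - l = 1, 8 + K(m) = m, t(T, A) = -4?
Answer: 792059/21 ≈ 37717.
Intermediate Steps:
K(m) = -8 + m
l = 7 (l = 8 - 1*1 = 8 - 1 = 7)
C = 16 (C = (-4)² = 16)
h(I) = -4*I
r(n) = n/(8 + n) (r(n) = n/(-4*(-2) + n) = n/(8 + n))
N(v, S) = 2/21 (N(v, S) = (16/(8 + 16))/7 = (16/24)*(⅐) = (16*(1/24))*(⅐) = (⅔)*(⅐) = 2/21)
N(K(10), 141) - 1*(-37717) = 2/21 - 1*(-37717) = 2/21 + 37717 = 792059/21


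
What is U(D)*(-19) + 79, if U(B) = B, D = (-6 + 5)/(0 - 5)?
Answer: 376/5 ≈ 75.200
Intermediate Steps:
D = 1/5 (D = -1/(-5) = -1*(-1/5) = 1/5 ≈ 0.20000)
U(D)*(-19) + 79 = (1/5)*(-19) + 79 = -19/5 + 79 = 376/5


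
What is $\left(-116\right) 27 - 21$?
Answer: $-3153$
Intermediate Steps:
$\left(-116\right) 27 - 21 = -3132 - 21 = -3153$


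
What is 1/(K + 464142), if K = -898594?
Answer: -1/434452 ≈ -2.3017e-6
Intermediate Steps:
1/(K + 464142) = 1/(-898594 + 464142) = 1/(-434452) = -1/434452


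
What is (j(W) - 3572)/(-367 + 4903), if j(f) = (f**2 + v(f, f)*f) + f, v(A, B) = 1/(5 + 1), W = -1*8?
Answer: -1319/1701 ≈ -0.77543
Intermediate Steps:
W = -8
v(A, B) = 1/6
j(f) = f**2 + 7*f/6 (j(f) = (f**2 + f/6) + f = f**2 + 7*f/6)
(j(W) - 3572)/(-367 + 4903) = ((1/6)*(-8)*(7 + 6*(-8)) - 3572)/(-367 + 4903) = ((1/6)*(-8)*(7 - 48) - 3572)/4536 = ((1/6)*(-8)*(-41) - 3572)*(1/4536) = (164/3 - 3572)*(1/4536) = -10552/3*1/4536 = -1319/1701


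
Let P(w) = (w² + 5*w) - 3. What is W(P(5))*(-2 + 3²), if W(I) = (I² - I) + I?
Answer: 15463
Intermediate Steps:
P(w) = -3 + w² + 5*w
W(I) = I²
W(P(5))*(-2 + 3²) = (-3 + 5² + 5*5)²*(-2 + 3²) = (-3 + 25 + 25)²*(-2 + 9) = 47²*7 = 2209*7 = 15463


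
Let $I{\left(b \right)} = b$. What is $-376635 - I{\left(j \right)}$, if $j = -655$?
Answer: $-375980$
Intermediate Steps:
$-376635 - I{\left(j \right)} = -376635 - -655 = -376635 + 655 = -375980$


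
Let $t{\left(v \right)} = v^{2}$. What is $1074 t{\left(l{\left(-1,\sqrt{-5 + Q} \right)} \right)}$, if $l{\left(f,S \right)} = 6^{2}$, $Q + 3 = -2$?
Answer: $1391904$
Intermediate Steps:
$Q = -5$ ($Q = -3 - 2 = -5$)
$l{\left(f,S \right)} = 36$
$1074 t{\left(l{\left(-1,\sqrt{-5 + Q} \right)} \right)} = 1074 \cdot 36^{2} = 1074 \cdot 1296 = 1391904$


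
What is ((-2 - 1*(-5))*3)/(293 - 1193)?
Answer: -1/100 ≈ -0.010000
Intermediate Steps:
((-2 - 1*(-5))*3)/(293 - 1193) = ((-2 + 5)*3)/(-900) = -3/300 = -1/900*9 = -1/100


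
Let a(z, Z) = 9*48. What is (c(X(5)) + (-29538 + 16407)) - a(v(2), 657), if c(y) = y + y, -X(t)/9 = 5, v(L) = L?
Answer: -13653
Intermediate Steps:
X(t) = -45 (X(t) = -9*5 = -45)
c(y) = 2*y
a(z, Z) = 432
(c(X(5)) + (-29538 + 16407)) - a(v(2), 657) = (2*(-45) + (-29538 + 16407)) - 1*432 = (-90 - 13131) - 432 = -13221 - 432 = -13653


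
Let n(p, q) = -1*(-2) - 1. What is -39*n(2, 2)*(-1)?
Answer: 39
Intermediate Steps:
n(p, q) = 1 (n(p, q) = 2 - 1 = 1)
-39*n(2, 2)*(-1) = -39*1*(-1) = -39*(-1) = 39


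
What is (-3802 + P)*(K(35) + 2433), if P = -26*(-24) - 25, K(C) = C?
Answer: -7905004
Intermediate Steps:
P = 599 (P = 624 - 25 = 599)
(-3802 + P)*(K(35) + 2433) = (-3802 + 599)*(35 + 2433) = -3203*2468 = -7905004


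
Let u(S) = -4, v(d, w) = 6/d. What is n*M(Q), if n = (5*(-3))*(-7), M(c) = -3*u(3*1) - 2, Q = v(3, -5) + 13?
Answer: 1050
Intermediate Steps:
Q = 15 (Q = 6/3 + 13 = 6*(⅓) + 13 = 2 + 13 = 15)
M(c) = 10 (M(c) = -3*(-4) - 2 = 12 - 2 = 10)
n = 105 (n = -15*(-7) = 105)
n*M(Q) = 105*10 = 1050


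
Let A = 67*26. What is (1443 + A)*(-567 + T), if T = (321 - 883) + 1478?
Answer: 1111565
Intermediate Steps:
T = 916 (T = -562 + 1478 = 916)
A = 1742
(1443 + A)*(-567 + T) = (1443 + 1742)*(-567 + 916) = 3185*349 = 1111565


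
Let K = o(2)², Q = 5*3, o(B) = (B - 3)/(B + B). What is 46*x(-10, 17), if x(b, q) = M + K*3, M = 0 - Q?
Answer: -5451/8 ≈ -681.38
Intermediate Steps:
o(B) = (-3 + B)/(2*B) (o(B) = (-3 + B)/((2*B)) = (-3 + B)*(1/(2*B)) = (-3 + B)/(2*B))
Q = 15
M = -15 (M = 0 - 1*15 = 0 - 15 = -15)
K = 1/16 (K = ((½)*(-3 + 2)/2)² = ((½)*(½)*(-1))² = (-¼)² = 1/16 ≈ 0.062500)
x(b, q) = -237/16 (x(b, q) = -15 + (1/16)*3 = -15 + 3/16 = -237/16)
46*x(-10, 17) = 46*(-237/16) = -5451/8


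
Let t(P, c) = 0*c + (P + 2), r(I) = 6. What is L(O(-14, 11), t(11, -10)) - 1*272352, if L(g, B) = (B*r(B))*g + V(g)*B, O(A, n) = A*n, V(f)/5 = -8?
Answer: -284884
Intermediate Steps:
V(f) = -40 (V(f) = 5*(-8) = -40)
t(P, c) = 2 + P (t(P, c) = 0 + (2 + P) = 2 + P)
L(g, B) = -40*B + 6*B*g (L(g, B) = (B*6)*g - 40*B = (6*B)*g - 40*B = 6*B*g - 40*B = -40*B + 6*B*g)
L(O(-14, 11), t(11, -10)) - 1*272352 = 2*(2 + 11)*(-20 + 3*(-14*11)) - 1*272352 = 2*13*(-20 + 3*(-154)) - 272352 = 2*13*(-20 - 462) - 272352 = 2*13*(-482) - 272352 = -12532 - 272352 = -284884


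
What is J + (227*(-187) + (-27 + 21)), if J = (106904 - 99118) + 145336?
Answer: 110667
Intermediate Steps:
J = 153122 (J = 7786 + 145336 = 153122)
J + (227*(-187) + (-27 + 21)) = 153122 + (227*(-187) + (-27 + 21)) = 153122 + (-42449 - 6) = 153122 - 42455 = 110667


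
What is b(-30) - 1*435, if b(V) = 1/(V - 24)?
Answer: -23491/54 ≈ -435.02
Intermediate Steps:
b(V) = 1/(-24 + V)
b(-30) - 1*435 = 1/(-24 - 30) - 1*435 = 1/(-54) - 435 = -1/54 - 435 = -23491/54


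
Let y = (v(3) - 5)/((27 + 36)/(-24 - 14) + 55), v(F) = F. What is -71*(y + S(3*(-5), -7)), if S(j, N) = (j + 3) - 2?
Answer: 2020234/2027 ≈ 996.66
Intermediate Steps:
y = -76/2027 (y = (3 - 5)/((27 + 36)/(-24 - 14) + 55) = -2/(63/(-38) + 55) = -2/(63*(-1/38) + 55) = -2/(-63/38 + 55) = -2/2027/38 = -2*38/2027 = -76/2027 ≈ -0.037494)
S(j, N) = 1 + j (S(j, N) = (3 + j) - 2 = 1 + j)
-71*(y + S(3*(-5), -7)) = -71*(-76/2027 + (1 + 3*(-5))) = -71*(-76/2027 + (1 - 15)) = -71*(-76/2027 - 14) = -71*(-28454/2027) = 2020234/2027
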